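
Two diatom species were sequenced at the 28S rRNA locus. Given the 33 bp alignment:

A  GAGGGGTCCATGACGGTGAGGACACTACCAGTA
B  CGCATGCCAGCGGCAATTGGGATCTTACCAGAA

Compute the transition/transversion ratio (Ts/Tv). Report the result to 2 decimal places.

1.57

Transitions are A↔G and C↔T; transversions are all other mismatches.
Transitions: 11. Transversions: 7.
R = 11/7 = 1.571428… ≈ 1.57 (to 2 d.p.).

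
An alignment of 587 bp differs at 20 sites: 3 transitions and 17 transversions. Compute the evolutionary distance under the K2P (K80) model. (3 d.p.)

0.035

P = 3/587 ≈ 0.005111 and Q = 17/587 ≈ 0.028961.
Under the Kimura two-parameter model, d = −½ ln(1 − 2P − Q) − ¼ ln(1 − 2Q).
1 − 2P − Q = 0.960817, giving −½ ln(0.960817) = 0.019986.
1 − 2Q = 0.942078, giving −¼ ln(0.942078) = 0.014917.
d = 0.019986 + 0.014917 = 0.034903.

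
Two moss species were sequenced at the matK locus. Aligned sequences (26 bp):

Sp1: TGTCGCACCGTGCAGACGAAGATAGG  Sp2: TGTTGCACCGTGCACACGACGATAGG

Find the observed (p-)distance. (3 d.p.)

The sequences differ at 3 of 26 positions (sites 4, 15, 20).
p = 3/26 = 0.115384… ≈ 0.115 (to 3 d.p.).

0.115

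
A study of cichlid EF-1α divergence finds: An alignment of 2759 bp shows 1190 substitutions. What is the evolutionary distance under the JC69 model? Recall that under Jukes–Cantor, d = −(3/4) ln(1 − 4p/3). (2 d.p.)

p = 1190/2759 ≈ 0.431316.
d = −(3/4) ln(1 − 4p/3) = −0.75 ln(1 − 0.575088) = −0.75 ln(0.424912)
  = −0.75 × (-0.855873) = 0.641905 substitutions/site.

0.64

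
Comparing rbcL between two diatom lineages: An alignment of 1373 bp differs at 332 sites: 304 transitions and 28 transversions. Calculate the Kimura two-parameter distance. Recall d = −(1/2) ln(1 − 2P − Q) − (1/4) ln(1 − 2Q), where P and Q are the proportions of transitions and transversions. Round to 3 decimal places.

P = 304/1373 ≈ 0.221413 and Q = 28/1373 ≈ 0.020393.
Under the Kimura two-parameter model, d = −½ ln(1 − 2P − Q) − ¼ ln(1 − 2Q).
1 − 2P − Q = 0.536781, giving −½ ln(0.536781) = 0.311083.
1 − 2Q = 0.959214, giving −¼ ln(0.959214) = 0.010410.
d = 0.311083 + 0.010410 = 0.321493.

0.321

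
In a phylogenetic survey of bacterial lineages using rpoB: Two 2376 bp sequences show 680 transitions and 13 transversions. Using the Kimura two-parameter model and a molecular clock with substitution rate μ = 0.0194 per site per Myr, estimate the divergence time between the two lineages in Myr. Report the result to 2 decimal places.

P = 680/2376 ≈ 0.286195 and Q = 13/2376 ≈ 0.005471.
Under the Kimura two-parameter model, d = −½ ln(1 − 2P − Q) − ¼ ln(1 − 2Q).
1 − 2P − Q = 0.422139, giving −½ ln(0.422139) = 0.431210.
1 − 2Q = 0.989058, giving −¼ ln(0.989058) = 0.002751.
d = 0.431210 + 0.002751 = 0.433961.
Under a molecular clock d = 2μt, so t = d/(2μ) = 0.433961 / (2 × 0.0194) = 11.18 Myr.

11.18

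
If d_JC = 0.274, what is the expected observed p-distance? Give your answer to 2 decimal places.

p = (3/4)(1 − e^(−4d/3)) = 0.75 × (1 − e^(-0.365333)) = 0.75 × (1 − 0.693966) = 0.229526.

0.23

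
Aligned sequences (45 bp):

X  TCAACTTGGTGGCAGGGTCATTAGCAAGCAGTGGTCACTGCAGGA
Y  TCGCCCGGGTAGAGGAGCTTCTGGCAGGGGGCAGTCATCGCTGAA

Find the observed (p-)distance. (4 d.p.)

The sequences differ at 22 of 45 positions.
p = 22/45 = 0.488888… ≈ 0.4889 (to 4 d.p.).

0.4889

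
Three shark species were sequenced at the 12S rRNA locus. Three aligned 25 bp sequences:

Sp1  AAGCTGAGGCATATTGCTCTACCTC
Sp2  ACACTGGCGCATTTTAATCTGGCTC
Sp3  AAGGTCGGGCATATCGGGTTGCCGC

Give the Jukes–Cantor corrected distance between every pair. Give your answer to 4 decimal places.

d(Sp1,Sp2) = 0.4904, d(Sp1,Sp3) = 0.4904, d(Sp2,Sp3) = 0.8865

Sp1–Sp2: 9/25 sites differ → p = 0.36, d = −0.75 ln(1 − 0.48) = 0.490445 ≈ 0.4904.
Sp1–Sp3: 9/25 sites differ → p = 0.36, d = −0.75 ln(1 − 0.48) = 0.490445 ≈ 0.4904.
Sp2–Sp3: 13/25 sites differ → p = 0.52, d = −0.75 ln(1 − 0.693333) = 0.886495 ≈ 0.8865.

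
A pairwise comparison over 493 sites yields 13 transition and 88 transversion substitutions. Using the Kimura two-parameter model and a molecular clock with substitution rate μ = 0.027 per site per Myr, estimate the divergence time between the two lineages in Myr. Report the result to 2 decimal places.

P = 13/493 ≈ 0.026369 and Q = 88/493 ≈ 0.178499.
Under the Kimura two-parameter model, d = −½ ln(1 − 2P − Q) − ¼ ln(1 − 2Q).
1 − 2P − Q = 0.768763, giving −½ ln(0.768763) = 0.131486.
1 − 2Q = 0.643002, giving −¼ ln(0.643002) = 0.110402.
d = 0.131486 + 0.110402 = 0.241888.
Under a molecular clock d = 2μt, so t = d/(2μ) = 0.241888 / (2 × 0.027) = 4.48 Myr.

4.48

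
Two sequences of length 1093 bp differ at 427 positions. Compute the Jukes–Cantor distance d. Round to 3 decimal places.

p = 427/1093 ≈ 0.390668.
d = −(3/4) ln(1 − 4p/3) = −0.75 ln(1 − 0.520891) = −0.75 ln(0.479109)
  = −0.75 × (-0.735827) = 0.551870 substitutions/site.

0.552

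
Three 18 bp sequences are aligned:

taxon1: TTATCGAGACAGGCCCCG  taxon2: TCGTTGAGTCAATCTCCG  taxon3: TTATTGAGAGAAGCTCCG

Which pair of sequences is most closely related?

taxon1 and taxon3

taxon1–taxon2: 7/18 differ, p = 0.389, d = 0.548.
taxon1–taxon3: 4/18 differ, p = 0.222, d = 0.264.
taxon2–taxon3: 5/18 differ, p = 0.278, d = 0.347.
The smallest distance is between taxon1 and taxon3.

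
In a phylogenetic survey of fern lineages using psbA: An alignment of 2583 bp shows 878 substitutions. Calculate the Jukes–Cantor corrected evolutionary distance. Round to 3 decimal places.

p = 878/2583 ≈ 0.339915.
d = −(3/4) ln(1 − 4p/3) = −0.75 ln(1 − 0.45322) = −0.75 ln(0.54678)
  = −0.75 × (-0.603709) = 0.452782 substitutions/site.

0.453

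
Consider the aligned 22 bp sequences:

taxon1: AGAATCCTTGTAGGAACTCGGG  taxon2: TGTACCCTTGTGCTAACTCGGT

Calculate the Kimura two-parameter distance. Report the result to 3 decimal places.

Of 22 sites, 2 differences are transitions and 5 are transversions, so P = 2/22 ≈ 0.090909 and Q = 5/22 ≈ 0.227273.
Under the Kimura two-parameter model, d = −½ ln(1 − 2P − Q) − ¼ ln(1 − 2Q).
1 − 2P − Q = 0.590909, giving −½ ln(0.590909) = 0.263047.
1 − 2Q = 0.545454, giving −¼ ln(0.545454) = 0.151534.
d = 0.263047 + 0.151534 = 0.414581.

0.415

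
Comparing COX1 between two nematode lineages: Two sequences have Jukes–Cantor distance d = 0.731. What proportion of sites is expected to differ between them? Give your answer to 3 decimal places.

p = (3/4)(1 − e^(−4d/3)) = 0.75 × (1 − e^(-0.974667)) = 0.75 × (1 − 0.377318) = 0.467012.

0.467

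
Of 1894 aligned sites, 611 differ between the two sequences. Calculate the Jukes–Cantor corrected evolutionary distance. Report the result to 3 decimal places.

p = 611/1894 ≈ 0.322598.
d = −(3/4) ln(1 − 4p/3) = −0.75 ln(1 − 0.430131) = −0.75 ln(0.569869)
  = −0.75 × (-0.562349) = 0.421762 substitutions/site.

0.422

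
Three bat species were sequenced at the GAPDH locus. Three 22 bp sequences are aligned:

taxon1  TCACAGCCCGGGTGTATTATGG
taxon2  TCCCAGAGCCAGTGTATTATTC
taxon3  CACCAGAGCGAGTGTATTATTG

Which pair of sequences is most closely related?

taxon1–taxon2: 7/22 differ, p = 0.318, d = 0.414.
taxon1–taxon3: 7/22 differ, p = 0.318, d = 0.414.
taxon2–taxon3: 4/22 differ, p = 0.182, d = 0.208.
The smallest distance is between taxon2 and taxon3.

taxon2 and taxon3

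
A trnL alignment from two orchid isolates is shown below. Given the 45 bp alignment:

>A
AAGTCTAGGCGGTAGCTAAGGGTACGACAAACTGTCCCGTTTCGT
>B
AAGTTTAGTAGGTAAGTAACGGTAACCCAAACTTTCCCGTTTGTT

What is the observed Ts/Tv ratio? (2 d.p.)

0.20

Transitions are A↔G and C↔T; transversions are all other mismatches.
Transitions: 2. Transversions: 10.
R = 2/10 = 0.20.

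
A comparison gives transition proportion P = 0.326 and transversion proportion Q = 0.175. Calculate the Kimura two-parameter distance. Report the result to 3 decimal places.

0.985

Under the Kimura two-parameter model, d = −½ ln(1 − 2P − Q) − ¼ ln(1 − 2Q).
1 − 2P − Q = 0.173, giving −½ ln(0.173) = 0.877232.
1 − 2Q = 0.65, giving −¼ ln(0.65) = 0.107696.
d = 0.877232 + 0.107696 = 0.984928.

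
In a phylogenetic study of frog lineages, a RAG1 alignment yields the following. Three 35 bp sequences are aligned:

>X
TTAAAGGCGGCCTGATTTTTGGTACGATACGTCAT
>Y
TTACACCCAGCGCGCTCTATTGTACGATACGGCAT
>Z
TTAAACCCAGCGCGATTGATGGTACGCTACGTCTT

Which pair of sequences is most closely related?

Y and Z

X–Y: 11/35 differ, p = 0.314, d = 0.407.
X–Z: 9/35 differ, p = 0.257, d = 0.315.
Y–Z: 8/35 differ, p = 0.229, d = 0.273.
The smallest distance is between Y and Z.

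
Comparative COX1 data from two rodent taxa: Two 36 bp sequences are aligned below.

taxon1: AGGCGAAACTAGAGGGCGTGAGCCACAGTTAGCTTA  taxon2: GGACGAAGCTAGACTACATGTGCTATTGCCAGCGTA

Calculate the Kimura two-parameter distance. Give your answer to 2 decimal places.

Of 36 sites, 9 differences are transitions and 5 are transversions, so P = 9/36 = 0.25 and Q = 5/36 ≈ 0.138889.
Under the Kimura two-parameter model, d = −½ ln(1 − 2P − Q) − ¼ ln(1 − 2Q).
1 − 2P − Q = 0.361111, giving −½ ln(0.361111) = 0.509285.
1 − 2Q = 0.722222, giving −¼ ln(0.722222) = 0.081356.
d = 0.509285 + 0.081356 = 0.590641.

0.59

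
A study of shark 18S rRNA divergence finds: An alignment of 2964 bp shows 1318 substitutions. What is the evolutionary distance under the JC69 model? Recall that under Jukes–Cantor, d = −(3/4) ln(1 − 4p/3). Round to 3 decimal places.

0.674

p = 1318/2964 ≈ 0.444669.
d = −(3/4) ln(1 − 4p/3) = −0.75 ln(1 − 0.592892) = −0.75 ln(0.407108)
  = −0.75 × (-0.898677) = 0.674008 substitutions/site.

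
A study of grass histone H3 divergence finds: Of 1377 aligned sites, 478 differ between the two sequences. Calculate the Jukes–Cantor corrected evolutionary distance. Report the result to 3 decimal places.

p = 478/1377 ≈ 0.347131.
d = −(3/4) ln(1 − 4p/3) = −0.75 ln(1 − 0.462841) = −0.75 ln(0.537159)
  = −0.75 × (-0.621461) = 0.466096 substitutions/site.

0.466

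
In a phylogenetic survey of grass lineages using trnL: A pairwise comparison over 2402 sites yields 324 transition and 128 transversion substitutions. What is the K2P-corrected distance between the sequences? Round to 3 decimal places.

P = 324/2402 ≈ 0.134888 and Q = 128/2402 ≈ 0.053289.
Under the Kimura two-parameter model, d = −½ ln(1 − 2P − Q) − ¼ ln(1 − 2Q).
1 − 2P − Q = 0.676935, giving −½ ln(0.676935) = 0.195090.
1 − 2Q = 0.893422, giving −¼ ln(0.893422) = 0.028174.
d = 0.195090 + 0.028174 = 0.223264.

0.223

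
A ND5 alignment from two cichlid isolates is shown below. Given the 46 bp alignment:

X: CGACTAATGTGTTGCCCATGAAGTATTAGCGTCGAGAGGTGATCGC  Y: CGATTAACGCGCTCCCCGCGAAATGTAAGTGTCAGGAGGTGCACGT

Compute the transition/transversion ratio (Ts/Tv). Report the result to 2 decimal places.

3.00

Transitions are A↔G and C↔T; transversions are all other mismatches.
Transitions: 12. Transversions: 4.
R = 12/4 = 3.00.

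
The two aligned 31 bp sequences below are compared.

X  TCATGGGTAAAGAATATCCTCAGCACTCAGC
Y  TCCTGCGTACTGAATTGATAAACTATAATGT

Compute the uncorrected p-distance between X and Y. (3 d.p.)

The sequences differ at 17 of 31 positions.
p = 17/31 = 0.548387… ≈ 0.548 (to 3 d.p.).

0.548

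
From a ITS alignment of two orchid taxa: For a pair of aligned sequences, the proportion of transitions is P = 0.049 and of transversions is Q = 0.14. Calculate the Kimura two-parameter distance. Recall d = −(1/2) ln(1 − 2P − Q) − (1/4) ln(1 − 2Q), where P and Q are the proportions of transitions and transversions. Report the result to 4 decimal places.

Under the Kimura two-parameter model, d = −½ ln(1 − 2P − Q) − ¼ ln(1 − 2Q).
1 − 2P − Q = 0.762, giving −½ ln(0.762) = 0.135904.
1 − 2Q = 0.72, giving −¼ ln(0.72) = 0.082126.
d = 0.135904 + 0.082126 = 0.218030.

0.2180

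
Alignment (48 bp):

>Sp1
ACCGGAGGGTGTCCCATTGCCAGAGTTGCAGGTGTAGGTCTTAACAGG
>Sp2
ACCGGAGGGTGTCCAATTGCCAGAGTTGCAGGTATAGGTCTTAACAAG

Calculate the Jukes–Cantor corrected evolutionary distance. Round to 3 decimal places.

The sequences differ at 3 of 48 sites (15, 34, 47), so p = 3/48 = 0.0625.
d = −(3/4) ln(1 − 4p/3) = −0.75 ln(1 − 0.083333) = −0.75 ln(0.916667)
  = −0.75 × (-0.087011) = 0.065258 substitutions/site.

0.065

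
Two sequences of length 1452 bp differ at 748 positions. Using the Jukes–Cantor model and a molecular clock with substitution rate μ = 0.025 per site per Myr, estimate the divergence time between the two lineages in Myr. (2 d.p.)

17.42

p = 748/1452 ≈ 0.515152.
d = −(3/4) ln(1 − 4p/3) = −0.75 ln(1 − 0.686869) = −0.75 ln(0.313131)
  = −0.75 × (-1.161134) = 0.870851 substitutions/site.
Under a molecular clock d = 2μt, so t = d/(2μ) = 0.870851 / (2 × 0.025) = 17.42 Myr.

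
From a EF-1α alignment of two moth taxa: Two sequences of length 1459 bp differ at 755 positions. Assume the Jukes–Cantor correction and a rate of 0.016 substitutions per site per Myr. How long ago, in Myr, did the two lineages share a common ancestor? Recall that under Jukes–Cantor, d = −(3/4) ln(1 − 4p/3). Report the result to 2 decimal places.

27.45

p = 755/1459 ≈ 0.517478.
d = −(3/4) ln(1 − 4p/3) = −0.75 ln(1 − 0.689971) = −0.75 ln(0.310029)
  = −0.75 × (-1.171089) = 0.878317 substitutions/site.
Under a molecular clock d = 2μt, so t = d/(2μ) = 0.878317 / (2 × 0.016) = 27.45 Myr.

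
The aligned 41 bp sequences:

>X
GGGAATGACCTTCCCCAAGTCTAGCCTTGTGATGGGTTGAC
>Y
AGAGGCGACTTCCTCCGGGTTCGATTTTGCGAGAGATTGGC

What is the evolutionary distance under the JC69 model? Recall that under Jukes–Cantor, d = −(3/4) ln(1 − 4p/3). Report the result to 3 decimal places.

0.861

The sequences differ at 21 of 41 sites, so p = 21/41 ≈ 0.512195.
d = −(3/4) ln(1 − 4p/3) = −0.75 ln(1 − 0.682927) = −0.75 ln(0.317073)
  = −0.75 × (-1.148623) = 0.861467 substitutions/site.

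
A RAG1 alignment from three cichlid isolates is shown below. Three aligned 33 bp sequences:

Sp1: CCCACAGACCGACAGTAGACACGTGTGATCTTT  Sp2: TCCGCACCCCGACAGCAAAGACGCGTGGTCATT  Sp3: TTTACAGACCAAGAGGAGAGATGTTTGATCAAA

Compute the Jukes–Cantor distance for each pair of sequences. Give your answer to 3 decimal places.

d(Sp1,Sp2) = 0.388, d(Sp1,Sp3) = 0.497, d(Sp2,Sp3) = 0.699

Sp1–Sp2: 10/33 sites differ → p ≈ 0.30303, d = −0.75 ln(1 − 0.40404) = 0.388186 ≈ 0.388.
Sp1–Sp3: 12/33 sites differ → p ≈ 0.363636, d = −0.75 ln(1 − 0.484848) = 0.497470 ≈ 0.497.
Sp2–Sp3: 15/33 sites differ → p ≈ 0.454545, d = −0.75 ln(1 − 0.60606) = 0.698667 ≈ 0.699.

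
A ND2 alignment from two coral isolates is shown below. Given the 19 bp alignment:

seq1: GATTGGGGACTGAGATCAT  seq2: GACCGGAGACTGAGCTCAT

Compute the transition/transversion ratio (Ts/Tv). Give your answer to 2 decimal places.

3.00

Transitions are A↔G and C↔T; transversions are all other mismatches.
Transitions: 3. Transversions: 1.
R = 3/1 = 3.00.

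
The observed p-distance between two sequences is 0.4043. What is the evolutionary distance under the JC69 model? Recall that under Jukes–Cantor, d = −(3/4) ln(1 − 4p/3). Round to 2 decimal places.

0.58

d = −(3/4) ln(1 − 4p/3) = −0.75 ln(1 − 0.539067) = −0.75 ln(0.460933)
  = −0.75 × (-0.774503) = 0.580877 substitutions/site.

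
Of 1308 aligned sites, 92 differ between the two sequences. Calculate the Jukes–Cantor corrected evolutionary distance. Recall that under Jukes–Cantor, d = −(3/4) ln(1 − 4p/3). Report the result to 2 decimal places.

p = 92/1308 ≈ 0.070336.
d = −(3/4) ln(1 − 4p/3) = −0.75 ln(1 − 0.093781) = −0.75 ln(0.906219)
  = −0.75 × (-0.098474) = 0.073856 substitutions/site.

0.07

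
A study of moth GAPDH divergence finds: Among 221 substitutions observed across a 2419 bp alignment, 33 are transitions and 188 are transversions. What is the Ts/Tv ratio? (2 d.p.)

R = 33/188 = 0.175531… ≈ 0.18 (to 2 d.p.).

0.18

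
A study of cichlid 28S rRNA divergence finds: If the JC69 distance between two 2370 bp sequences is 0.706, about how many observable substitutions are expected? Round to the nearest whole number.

1084

Invert JC69: p = (3/4)(1 − e^(−4d/3)) = 0.75 × (1 − e^(-0.941333)) = 0.75 × (1 − 0.390107) = 0.457420.
Expected differing sites = pL ≈ 0.457420 × 2370 = 1084.0854 ≈ 1084.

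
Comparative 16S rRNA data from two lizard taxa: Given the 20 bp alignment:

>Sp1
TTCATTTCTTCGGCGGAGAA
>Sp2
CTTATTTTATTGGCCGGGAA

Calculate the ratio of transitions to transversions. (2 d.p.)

Transitions are A↔G and C↔T; transversions are all other mismatches.
Transitions: 5. Transversions: 2.
R = 5/2 = 2.50.

2.50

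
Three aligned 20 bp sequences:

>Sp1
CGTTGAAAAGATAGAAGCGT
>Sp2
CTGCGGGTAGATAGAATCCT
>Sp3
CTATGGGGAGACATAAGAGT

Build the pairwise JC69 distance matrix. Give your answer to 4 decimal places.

Sp1–Sp2: 8/20 sites differ → p = 0.4, d = −0.75 ln(1 − 0.533333) = 0.571605 ≈ 0.5716.
Sp1–Sp3: 8/20 sites differ → p = 0.4, d = −0.75 ln(1 − 0.533333) = 0.571605 ≈ 0.5716.
Sp2–Sp3: 8/20 sites differ → p = 0.4, d = −0.75 ln(1 − 0.533333) = 0.571605 ≈ 0.5716.

d(Sp1,Sp2) = 0.5716, d(Sp1,Sp3) = 0.5716, d(Sp2,Sp3) = 0.5716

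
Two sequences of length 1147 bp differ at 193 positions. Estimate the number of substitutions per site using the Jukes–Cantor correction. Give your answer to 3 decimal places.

p = 193/1147 ≈ 0.168265.
d = −(3/4) ln(1 − 4p/3) = −0.75 ln(1 − 0.224353) = −0.75 ln(0.775647)
  = −0.75 × (-0.254058) = 0.190544 substitutions/site.

0.191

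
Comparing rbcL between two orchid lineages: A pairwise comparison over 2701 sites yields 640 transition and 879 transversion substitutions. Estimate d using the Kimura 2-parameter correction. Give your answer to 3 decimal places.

1.066

P = 640/2701 ≈ 0.236949 and Q = 879/2701 ≈ 0.325435.
Under the Kimura two-parameter model, d = −½ ln(1 − 2P − Q) − ¼ ln(1 − 2Q).
1 − 2P − Q = 0.200667, giving −½ ln(0.200667) = 0.803054.
1 − 2Q = 0.34913, giving −¼ ln(0.34913) = 0.263078.
d = 0.803054 + 0.263078 = 1.066132.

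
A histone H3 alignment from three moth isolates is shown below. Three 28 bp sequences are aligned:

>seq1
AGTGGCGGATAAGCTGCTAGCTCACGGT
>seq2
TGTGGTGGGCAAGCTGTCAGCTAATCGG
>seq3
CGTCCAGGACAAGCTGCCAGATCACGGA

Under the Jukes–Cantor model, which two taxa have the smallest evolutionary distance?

seq1 and seq3

seq1–seq2: 10/28 differ, p = 0.357, d = 0.485.
seq1–seq3: 8/28 differ, p = 0.286, d = 0.360.
seq2–seq3: 11/28 differ, p = 0.393, d = 0.556.
The smallest distance is between seq1 and seq3.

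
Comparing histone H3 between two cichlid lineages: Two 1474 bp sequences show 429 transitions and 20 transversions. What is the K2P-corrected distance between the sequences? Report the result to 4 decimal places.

P = 429/1474 ≈ 0.291045 and Q = 20/1474 ≈ 0.013569.
Under the Kimura two-parameter model, d = −½ ln(1 − 2P − Q) − ¼ ln(1 − 2Q).
1 − 2P − Q = 0.404341, giving −½ ln(0.404341) = 0.452748.
1 − 2Q = 0.972862, giving −¼ ln(0.972862) = 0.006878.
d = 0.452748 + 0.006878 = 0.459626.

0.4596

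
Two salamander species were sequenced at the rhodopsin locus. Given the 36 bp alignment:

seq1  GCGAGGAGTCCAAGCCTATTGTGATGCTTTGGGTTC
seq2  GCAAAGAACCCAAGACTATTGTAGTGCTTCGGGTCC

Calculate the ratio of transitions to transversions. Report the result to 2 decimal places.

8.00

Transitions are A↔G and C↔T; transversions are all other mismatches.
Transitions: 8. Transversions: 1.
R = 8/1 = 8.00.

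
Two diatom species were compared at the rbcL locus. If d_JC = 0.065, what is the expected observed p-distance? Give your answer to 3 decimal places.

0.062

p = (3/4)(1 − e^(−4d/3)) = 0.75 × (1 − e^(-0.086667)) = 0.75 × (1 − 0.916982) = 0.062264.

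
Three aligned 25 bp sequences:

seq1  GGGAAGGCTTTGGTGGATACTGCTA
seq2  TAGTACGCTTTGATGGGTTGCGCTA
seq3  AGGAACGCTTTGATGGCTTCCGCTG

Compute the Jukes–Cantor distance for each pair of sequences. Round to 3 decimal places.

seq1–seq2: 9/25 sites differ → p = 0.36, d = −0.75 ln(1 − 0.48) = 0.490445 ≈ 0.490.
seq1–seq3: 7/25 sites differ → p = 0.28, d = −0.75 ln(1 − 0.373333) = 0.350505 ≈ 0.351.
seq2–seq3: 6/25 sites differ → p = 0.24, d = −0.75 ln(1 − 0.32) = 0.289247 ≈ 0.289.

d(seq1,seq2) = 0.490, d(seq1,seq3) = 0.351, d(seq2,seq3) = 0.289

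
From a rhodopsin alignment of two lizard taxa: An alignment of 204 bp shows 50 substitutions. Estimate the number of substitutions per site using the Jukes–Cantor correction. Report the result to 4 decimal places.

p = 50/204 ≈ 0.245098.
d = −(3/4) ln(1 − 4p/3) = −0.75 ln(1 − 0.326797) = −0.75 ln(0.673203)
  = −0.75 × (-0.395708) = 0.296781 substitutions/site.

0.2968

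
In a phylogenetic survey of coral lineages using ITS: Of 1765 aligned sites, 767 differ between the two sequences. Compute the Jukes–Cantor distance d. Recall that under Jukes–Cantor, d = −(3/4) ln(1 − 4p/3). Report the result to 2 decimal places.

0.65

p = 767/1765 ≈ 0.434561.
d = −(3/4) ln(1 − 4p/3) = −0.75 ln(1 − 0.579415) = −0.75 ln(0.420585)
  = −0.75 × (-0.866109) = 0.649582 substitutions/site.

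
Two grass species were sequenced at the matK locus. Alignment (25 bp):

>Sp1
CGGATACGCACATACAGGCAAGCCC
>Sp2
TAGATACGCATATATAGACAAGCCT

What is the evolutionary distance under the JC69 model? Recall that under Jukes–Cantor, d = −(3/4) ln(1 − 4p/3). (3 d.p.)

The sequences differ at 6 of 25 sites (1, 2, 11, 15, 18, 25), so p = 6/25 = 0.24.
d = −(3/4) ln(1 − 4p/3) = −0.75 ln(1 − 0.32) = −0.75 ln(0.68)
  = −0.75 × (-0.385662) = 0.289247 substitutions/site.

0.289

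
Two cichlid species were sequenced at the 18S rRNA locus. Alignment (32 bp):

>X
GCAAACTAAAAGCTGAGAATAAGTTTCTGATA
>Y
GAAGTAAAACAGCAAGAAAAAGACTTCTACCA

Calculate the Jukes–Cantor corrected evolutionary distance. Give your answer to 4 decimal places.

0.9241

The sequences differ at 17 of 32 sites, so p = 17/32 = 0.53125.
d = −(3/4) ln(1 − 4p/3) = −0.75 ln(1 − 0.708333) = −0.75 ln(0.291667)
  = −0.75 × (-1.232143) = 0.924107 substitutions/site.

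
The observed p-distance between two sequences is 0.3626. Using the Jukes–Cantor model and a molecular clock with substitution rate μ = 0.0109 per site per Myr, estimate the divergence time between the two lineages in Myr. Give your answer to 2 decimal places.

22.73

d = −(3/4) ln(1 − 4p/3) = −0.75 ln(1 − 0.483467) = −0.75 ln(0.516533)
  = −0.75 × (-0.660616) = 0.495462 substitutions/site.
Under a molecular clock d = 2μt, so t = d/(2μ) = 0.495462 / (2 × 0.0109) = 22.73 Myr.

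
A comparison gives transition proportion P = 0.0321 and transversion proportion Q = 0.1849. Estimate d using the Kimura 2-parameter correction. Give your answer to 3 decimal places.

0.259

Under the Kimura two-parameter model, d = −½ ln(1 − 2P − Q) − ¼ ln(1 − 2Q).
1 − 2P − Q = 0.7509, giving −½ ln(0.7509) = 0.143241.
1 − 2Q = 0.6302, giving −¼ ln(0.6302) = 0.115430.
d = 0.143241 + 0.115430 = 0.258671.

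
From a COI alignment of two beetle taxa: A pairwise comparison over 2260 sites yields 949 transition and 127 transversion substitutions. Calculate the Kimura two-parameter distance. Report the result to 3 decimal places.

P = 949/2260 ≈ 0.419912 and Q = 127/2260 ≈ 0.056195.
Under the Kimura two-parameter model, d = −½ ln(1 − 2P − Q) − ¼ ln(1 − 2Q).
1 − 2P − Q = 0.103981, giving −½ ln(0.103981) = 1.131774.
1 − 2Q = 0.88761, giving −¼ ln(0.88761) = 0.029806.
d = 1.131774 + 0.029806 = 1.161580.

1.162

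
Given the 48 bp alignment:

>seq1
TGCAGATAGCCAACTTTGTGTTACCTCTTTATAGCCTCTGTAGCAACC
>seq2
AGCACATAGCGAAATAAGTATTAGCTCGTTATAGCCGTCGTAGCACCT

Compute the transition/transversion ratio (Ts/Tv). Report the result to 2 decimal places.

0.40

Transitions are A↔G and C↔T; transversions are all other mismatches.
Transitions: 4. Transversions: 10.
R = 4/10 = 0.40.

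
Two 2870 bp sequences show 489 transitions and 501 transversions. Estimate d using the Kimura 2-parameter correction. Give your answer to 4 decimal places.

P = 489/2870 ≈ 0.170383 and Q = 501/2870 ≈ 0.174564.
Under the Kimura two-parameter model, d = −½ ln(1 − 2P − Q) − ¼ ln(1 − 2Q).
1 − 2P − Q = 0.48467, giving −½ ln(0.48467) = 0.362144.
1 − 2Q = 0.650872, giving −¼ ln(0.650872) = 0.107361.
d = 0.362144 + 0.107361 = 0.469505.

0.4695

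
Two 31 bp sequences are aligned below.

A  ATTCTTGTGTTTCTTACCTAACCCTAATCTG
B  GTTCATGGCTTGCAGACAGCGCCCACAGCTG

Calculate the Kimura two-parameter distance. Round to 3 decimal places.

0.735

Of 31 sites, 2 differences are transitions and 12 are transversions, so P = 2/31 ≈ 0.064516 and Q = 12/31 ≈ 0.387097.
Under the Kimura two-parameter model, d = −½ ln(1 − 2P − Q) − ¼ ln(1 − 2Q).
1 − 2P − Q = 0.483871, giving −½ ln(0.483871) = 0.362968.
1 − 2Q = 0.225806, giving −¼ ln(0.225806) = 0.372020.
d = 0.362968 + 0.372020 = 0.734988.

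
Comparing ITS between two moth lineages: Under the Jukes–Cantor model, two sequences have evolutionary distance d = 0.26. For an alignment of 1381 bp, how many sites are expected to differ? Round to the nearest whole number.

303

Invert JC69: p = (3/4)(1 − e^(−4d/3)) = 0.75 × (1 − e^(-0.346667)) = 0.75 × (1 − 0.707041) = 0.219719.
Expected differing sites = pL ≈ 0.219719 × 1381 = 303.431939 ≈ 303.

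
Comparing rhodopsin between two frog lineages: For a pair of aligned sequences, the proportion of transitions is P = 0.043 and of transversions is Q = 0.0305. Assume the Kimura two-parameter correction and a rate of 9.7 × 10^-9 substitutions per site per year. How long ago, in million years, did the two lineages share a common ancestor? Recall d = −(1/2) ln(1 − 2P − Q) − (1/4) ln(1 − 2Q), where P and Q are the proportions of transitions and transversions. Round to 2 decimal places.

Under the Kimura two-parameter model, d = −½ ln(1 − 2P − Q) − ¼ ln(1 − 2Q).
1 − 2P − Q = 0.8835, giving −½ ln(0.8835) = 0.061932.
1 − 2Q = 0.939, giving −¼ ln(0.939) = 0.015735.
d = 0.061932 + 0.015735 = 0.077667.
Under a molecular clock d = 2μt, so t = d/(2μ) = 0.077667 / (2 × 9.7 × 10^-9) = 4.00 million years.

4.00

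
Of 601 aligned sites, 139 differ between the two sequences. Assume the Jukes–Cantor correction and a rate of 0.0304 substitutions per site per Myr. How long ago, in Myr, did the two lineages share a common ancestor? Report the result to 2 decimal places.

p = 139/601 ≈ 0.231281.
d = −(3/4) ln(1 − 4p/3) = −0.75 ln(1 − 0.308375) = −0.75 ln(0.691625)
  = −0.75 × (-0.368711) = 0.276533 substitutions/site.
Under a molecular clock d = 2μt, so t = d/(2μ) = 0.276533 / (2 × 0.0304) = 4.55 Myr.

4.55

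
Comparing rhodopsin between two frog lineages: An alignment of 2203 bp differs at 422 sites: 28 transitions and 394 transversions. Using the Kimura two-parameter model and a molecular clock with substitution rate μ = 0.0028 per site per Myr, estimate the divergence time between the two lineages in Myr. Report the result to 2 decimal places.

P = 28/2203 ≈ 0.01271 and Q = 394/2203 ≈ 0.178847.
Under the Kimura two-parameter model, d = −½ ln(1 − 2P − Q) − ¼ ln(1 − 2Q).
1 − 2P − Q = 0.795733, giving −½ ln(0.795733) = 0.114246.
1 − 2Q = 0.642306, giving −¼ ln(0.642306) = 0.110673.
d = 0.114246 + 0.110673 = 0.224919.
Under a molecular clock d = 2μt, so t = d/(2μ) = 0.224919 / (2 × 0.0028) = 40.16 Myr.

40.16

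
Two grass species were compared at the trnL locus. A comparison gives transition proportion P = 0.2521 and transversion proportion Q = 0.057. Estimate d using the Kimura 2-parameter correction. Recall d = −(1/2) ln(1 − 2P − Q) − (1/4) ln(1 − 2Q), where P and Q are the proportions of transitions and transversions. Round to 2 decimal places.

Under the Kimura two-parameter model, d = −½ ln(1 − 2P − Q) − ¼ ln(1 − 2Q).
1 − 2P − Q = 0.4388, giving −½ ln(0.4388) = 0.411856.
1 − 2Q = 0.886, giving −¼ ln(0.886) = 0.030260.
d = 0.411856 + 0.030260 = 0.442116.

0.44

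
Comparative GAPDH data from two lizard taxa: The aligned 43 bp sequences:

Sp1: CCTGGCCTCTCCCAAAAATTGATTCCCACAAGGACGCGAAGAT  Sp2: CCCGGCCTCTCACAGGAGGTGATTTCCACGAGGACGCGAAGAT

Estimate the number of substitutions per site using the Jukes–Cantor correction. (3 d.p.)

The sequences differ at 8 of 43 sites (3, 12, 15, 16, 18, 19, 25, 30), so p = 8/43 ≈ 0.186047.
d = −(3/4) ln(1 − 4p/3) = −0.75 ln(1 − 0.248063) = −0.75 ln(0.751937)
  = −0.75 × (-0.285103) = 0.213827 substitutions/site.

0.214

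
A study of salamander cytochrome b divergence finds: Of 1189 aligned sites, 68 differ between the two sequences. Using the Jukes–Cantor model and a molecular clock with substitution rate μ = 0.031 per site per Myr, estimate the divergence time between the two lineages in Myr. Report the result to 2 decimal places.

0.96

p = 68/1189 ≈ 0.057191.
d = −(3/4) ln(1 − 4p/3) = −0.75 ln(1 − 0.076255) = −0.75 ln(0.923745)
  = −0.75 × (-0.079319) = 0.059489 substitutions/site.
Under a molecular clock d = 2μt, so t = d/(2μ) = 0.059489 / (2 × 0.031) = 0.96 Myr.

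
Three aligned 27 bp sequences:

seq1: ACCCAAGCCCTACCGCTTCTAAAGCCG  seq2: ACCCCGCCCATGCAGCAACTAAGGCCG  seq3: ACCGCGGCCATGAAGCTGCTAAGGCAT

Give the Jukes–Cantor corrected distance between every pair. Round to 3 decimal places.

d(seq1,seq2) = 0.441, d(seq1,seq3) = 0.588, d(seq2,seq3) = 0.318

seq1–seq2: 9/27 sites differ → p ≈ 0.333333, d = −0.75 ln(1 − 0.444444) = 0.440839 ≈ 0.441.
seq1–seq3: 11/27 sites differ → p ≈ 0.407407, d = −0.75 ln(1 − 0.543209) = 0.587647 ≈ 0.588.
seq2–seq3: 7/27 sites differ → p ≈ 0.259259, d = −0.75 ln(1 − 0.345679) = 0.318118 ≈ 0.318.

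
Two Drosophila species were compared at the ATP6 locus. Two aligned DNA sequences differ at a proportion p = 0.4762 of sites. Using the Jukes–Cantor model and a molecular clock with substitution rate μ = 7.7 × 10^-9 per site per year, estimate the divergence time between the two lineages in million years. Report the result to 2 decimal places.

49.08

d = −(3/4) ln(1 − 4p/3) = −0.75 ln(1 − 0.634933) = −0.75 ln(0.365067)
  = −0.75 × (-1.007674) = 0.755756 substitutions/site.
Under a molecular clock d = 2μt, so t = d/(2μ) = 0.755756 / (2 × 7.7 × 10^-9) = 49.08 million years.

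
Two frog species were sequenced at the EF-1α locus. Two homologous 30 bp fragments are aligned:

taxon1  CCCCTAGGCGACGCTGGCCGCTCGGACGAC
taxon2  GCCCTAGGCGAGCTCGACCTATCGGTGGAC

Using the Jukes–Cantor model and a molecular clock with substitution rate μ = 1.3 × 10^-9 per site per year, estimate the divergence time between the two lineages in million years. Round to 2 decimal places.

The sequences differ at 10 of 30 sites (1, 12, 13, 14, 15, 17, 20, 21, 26, 27), so p = 10/30 ≈ 0.333333.
d = −(3/4) ln(1 − 4p/3) = −0.75 ln(1 − 0.444444) = −0.75 ln(0.555556)
  = −0.75 × (-0.587786) = 0.440840 substitutions/site.
Under a molecular clock d = 2μt, so t = d/(2μ) = 0.440840 / (2 × 1.3 × 10^-9) = 169.55 million years.

169.55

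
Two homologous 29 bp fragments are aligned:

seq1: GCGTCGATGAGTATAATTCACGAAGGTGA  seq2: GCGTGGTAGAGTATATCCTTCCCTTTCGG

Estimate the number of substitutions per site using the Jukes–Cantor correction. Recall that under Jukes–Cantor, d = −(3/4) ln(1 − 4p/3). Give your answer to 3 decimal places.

The sequences differ at 15 of 29 sites, so p = 15/29 ≈ 0.517241.
d = −(3/4) ln(1 − 4p/3) = −0.75 ln(1 − 0.689655) = −0.75 ln(0.310345)
  = −0.75 × (-1.170071) = 0.877553 substitutions/site.

0.878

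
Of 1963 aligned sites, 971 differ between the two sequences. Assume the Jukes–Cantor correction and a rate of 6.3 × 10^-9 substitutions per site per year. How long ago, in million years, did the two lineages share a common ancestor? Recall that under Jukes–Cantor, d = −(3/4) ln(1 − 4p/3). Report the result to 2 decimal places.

p = 971/1963 ≈ 0.494651.
d = −(3/4) ln(1 − 4p/3) = −0.75 ln(1 − 0.659535) = −0.75 ln(0.340465)
  = −0.75 × (-1.077443) = 0.808082 substitutions/site.
Under a molecular clock d = 2μt, so t = d/(2μ) = 0.808082 / (2 × 6.3 × 10^-9) = 64.13 million years.

64.13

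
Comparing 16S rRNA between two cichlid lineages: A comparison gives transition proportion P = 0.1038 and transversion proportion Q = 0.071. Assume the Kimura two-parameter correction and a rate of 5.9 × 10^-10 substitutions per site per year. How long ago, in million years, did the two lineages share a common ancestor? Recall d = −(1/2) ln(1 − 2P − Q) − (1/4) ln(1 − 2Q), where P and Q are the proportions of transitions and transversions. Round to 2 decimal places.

Under the Kimura two-parameter model, d = −½ ln(1 − 2P − Q) − ¼ ln(1 − 2Q).
1 − 2P − Q = 0.7214, giving −½ ln(0.7214) = 0.163281.
1 − 2Q = 0.858, giving −¼ ln(0.858) = 0.038288.
d = 0.163281 + 0.038288 = 0.201569.
Under a molecular clock d = 2μt, so t = d/(2μ) = 0.201569 / (2 × 5.9 × 10^-10) = 170.82 million years.

170.82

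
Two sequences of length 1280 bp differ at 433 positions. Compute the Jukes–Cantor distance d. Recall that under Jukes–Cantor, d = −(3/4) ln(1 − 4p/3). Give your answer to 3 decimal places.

0.450

p = 433/1280 ≈ 0.338281.
d = −(3/4) ln(1 − 4p/3) = −0.75 ln(1 − 0.451041) = −0.75 ln(0.548959)
  = −0.75 × (-0.599732) = 0.449799 substitutions/site.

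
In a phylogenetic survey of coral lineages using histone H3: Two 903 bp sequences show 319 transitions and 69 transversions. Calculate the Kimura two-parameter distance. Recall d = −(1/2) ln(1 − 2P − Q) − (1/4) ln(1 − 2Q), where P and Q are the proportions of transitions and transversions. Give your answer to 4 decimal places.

P = 319/903 ≈ 0.353267 and Q = 69/903 ≈ 0.076412.
Under the Kimura two-parameter model, d = −½ ln(1 − 2P − Q) − ¼ ln(1 − 2Q).
1 − 2P − Q = 0.217054, giving −½ ln(0.217054) = 0.763805.
1 − 2Q = 0.847176, giving −¼ ln(0.847176) = 0.041462.
d = 0.763805 + 0.041462 = 0.805267.

0.8053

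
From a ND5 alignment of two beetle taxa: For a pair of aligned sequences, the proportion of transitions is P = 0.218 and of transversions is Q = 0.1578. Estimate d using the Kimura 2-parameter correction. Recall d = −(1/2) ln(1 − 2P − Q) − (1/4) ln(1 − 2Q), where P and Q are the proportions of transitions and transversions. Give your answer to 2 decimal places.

Under the Kimura two-parameter model, d = −½ ln(1 − 2P − Q) − ¼ ln(1 − 2Q).
1 − 2P − Q = 0.4062, giving −½ ln(0.4062) = 0.450455.
1 − 2Q = 0.6844, giving −¼ ln(0.6844) = 0.094803.
d = 0.450455 + 0.094803 = 0.545258.

0.55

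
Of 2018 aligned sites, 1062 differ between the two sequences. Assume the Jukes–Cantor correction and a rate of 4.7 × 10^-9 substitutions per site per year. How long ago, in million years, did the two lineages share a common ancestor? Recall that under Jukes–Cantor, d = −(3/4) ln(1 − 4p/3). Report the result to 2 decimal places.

96.51

p = 1062/2018 ≈ 0.526264.
d = −(3/4) ln(1 − 4p/3) = −0.75 ln(1 − 0.701685) = −0.75 ln(0.298315)
  = −0.75 × (-1.209605) = 0.907204 substitutions/site.
Under a molecular clock d = 2μt, so t = d/(2μ) = 0.907204 / (2 × 4.7 × 10^-9) = 96.51 million years.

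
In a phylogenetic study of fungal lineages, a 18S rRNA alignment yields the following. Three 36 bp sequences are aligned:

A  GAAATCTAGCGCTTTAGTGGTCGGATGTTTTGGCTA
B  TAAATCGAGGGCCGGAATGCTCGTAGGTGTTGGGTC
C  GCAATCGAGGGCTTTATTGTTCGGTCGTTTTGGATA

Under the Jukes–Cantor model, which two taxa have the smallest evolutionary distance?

A and C

A–B: 13/36 differ, p = 0.361, d = 0.493.
A–C: 8/36 differ, p = 0.222, d = 0.264.
B–C: 13/36 differ, p = 0.361, d = 0.493.
The smallest distance is between A and C.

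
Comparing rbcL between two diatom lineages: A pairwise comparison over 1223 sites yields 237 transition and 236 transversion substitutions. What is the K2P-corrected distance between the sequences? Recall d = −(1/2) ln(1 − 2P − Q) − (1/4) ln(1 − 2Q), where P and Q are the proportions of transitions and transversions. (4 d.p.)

P = 237/1223 ≈ 0.193786 and Q = 236/1223 ≈ 0.192968.
Under the Kimura two-parameter model, d = −½ ln(1 − 2P − Q) − ¼ ln(1 − 2Q).
1 − 2P − Q = 0.41946, giving −½ ln(0.41946) = 0.434394.
1 − 2Q = 0.614064, giving −¼ ln(0.614064) = 0.121914.
d = 0.434394 + 0.121914 = 0.556308.

0.5563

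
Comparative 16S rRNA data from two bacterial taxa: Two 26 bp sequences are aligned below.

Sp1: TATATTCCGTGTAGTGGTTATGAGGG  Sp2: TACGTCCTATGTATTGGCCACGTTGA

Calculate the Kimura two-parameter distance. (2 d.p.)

Of 26 sites, 9 differences are transitions and 3 are transversions, so P = 9/26 ≈ 0.346154 and Q = 3/26 ≈ 0.115385.
Under the Kimura two-parameter model, d = −½ ln(1 − 2P − Q) − ¼ ln(1 − 2Q).
1 − 2P − Q = 0.192307, giving −½ ln(0.192307) = 0.824331.
1 − 2Q = 0.76923, giving −¼ ln(0.76923) = 0.065591.
d = 0.824331 + 0.065591 = 0.889922.

0.89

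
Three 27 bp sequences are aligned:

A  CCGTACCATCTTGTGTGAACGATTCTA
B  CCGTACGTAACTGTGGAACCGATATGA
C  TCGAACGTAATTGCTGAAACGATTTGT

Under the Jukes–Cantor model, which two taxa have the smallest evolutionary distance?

B and C

A–B: 11/27 differ, p = 0.407, d = 0.588.
A–C: 13/27 differ, p = 0.481, d = 0.770.
B–C: 8/27 differ, p = 0.296, d = 0.377.
The smallest distance is between B and C.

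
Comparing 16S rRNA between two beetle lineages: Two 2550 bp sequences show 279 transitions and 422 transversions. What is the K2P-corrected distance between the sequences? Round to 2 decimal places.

0.34

P = 279/2550 ≈ 0.109412 and Q = 422/2550 ≈ 0.16549.
Under the Kimura two-parameter model, d = −½ ln(1 − 2P − Q) − ¼ ln(1 − 2Q).
1 − 2P − Q = 0.615686, giving −½ ln(0.615686) = 0.242509.
1 − 2Q = 0.66902, giving −¼ ln(0.66902) = 0.100485.
d = 0.242509 + 0.100485 = 0.342994.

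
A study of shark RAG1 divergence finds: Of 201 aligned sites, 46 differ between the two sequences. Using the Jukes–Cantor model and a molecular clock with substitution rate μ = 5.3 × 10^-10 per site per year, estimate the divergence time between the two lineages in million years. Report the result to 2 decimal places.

257.58

p = 46/201 ≈ 0.228856.
d = −(3/4) ln(1 − 4p/3) = −0.75 ln(1 − 0.305141) = −0.75 ln(0.694859)
  = −0.75 × (-0.364046) = 0.273035 substitutions/site.
Under a molecular clock d = 2μt, so t = d/(2μ) = 0.273035 / (2 × 5.3 × 10^-10) = 257.58 million years.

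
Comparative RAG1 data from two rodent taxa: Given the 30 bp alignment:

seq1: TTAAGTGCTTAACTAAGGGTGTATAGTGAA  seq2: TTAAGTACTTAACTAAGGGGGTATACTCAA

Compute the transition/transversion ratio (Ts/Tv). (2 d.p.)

0.33

Transitions are A↔G and C↔T; transversions are all other mismatches.
Transitions: 1. Transversions: 3.
R = 1/3 = 0.333333… ≈ 0.33 (to 2 d.p.).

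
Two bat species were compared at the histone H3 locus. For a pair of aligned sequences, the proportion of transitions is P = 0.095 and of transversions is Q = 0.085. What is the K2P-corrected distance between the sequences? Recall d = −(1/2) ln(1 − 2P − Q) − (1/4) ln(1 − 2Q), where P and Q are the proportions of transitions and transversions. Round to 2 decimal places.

0.21

Under the Kimura two-parameter model, d = −½ ln(1 − 2P − Q) − ¼ ln(1 − 2Q).
1 − 2P − Q = 0.725, giving −½ ln(0.725) = 0.160792.
1 − 2Q = 0.83, giving −¼ ln(0.83) = 0.046582.
d = 0.160792 + 0.046582 = 0.207374.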